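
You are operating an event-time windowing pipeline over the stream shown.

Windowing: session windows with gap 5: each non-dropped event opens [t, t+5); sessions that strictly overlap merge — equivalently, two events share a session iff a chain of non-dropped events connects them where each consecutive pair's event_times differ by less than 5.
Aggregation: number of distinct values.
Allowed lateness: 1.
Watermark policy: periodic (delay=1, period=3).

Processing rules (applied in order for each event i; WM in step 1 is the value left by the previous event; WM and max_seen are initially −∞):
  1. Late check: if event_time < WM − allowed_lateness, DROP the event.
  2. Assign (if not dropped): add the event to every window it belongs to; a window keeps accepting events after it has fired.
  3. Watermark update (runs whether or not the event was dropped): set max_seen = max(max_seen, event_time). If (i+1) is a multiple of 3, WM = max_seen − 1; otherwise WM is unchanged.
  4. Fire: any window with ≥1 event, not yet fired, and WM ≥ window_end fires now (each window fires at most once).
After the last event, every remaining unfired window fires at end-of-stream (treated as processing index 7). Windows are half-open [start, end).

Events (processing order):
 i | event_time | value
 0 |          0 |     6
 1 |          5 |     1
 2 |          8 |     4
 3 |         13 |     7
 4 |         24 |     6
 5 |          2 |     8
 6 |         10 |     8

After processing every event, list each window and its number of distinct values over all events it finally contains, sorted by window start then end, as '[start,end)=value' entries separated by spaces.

[0,5)=1 [5,13)=2 [13,18)=1 [24,29)=1

i=0 t=0 v=6: → [0,5); WM=−∞
i=1 t=5 v=1: → [5,10); WM=−∞
i=2 t=8 v=4: → [5,13); WM=7
i=3 t=13 v=7: → [13,18); WM=7
i=4 t=24 v=6: → [24,29); WM=7
i=5 t=2 v=8: DROP (t<7-1); WM=23
i=6 t=10 v=8: DROP (t<23-1); WM=23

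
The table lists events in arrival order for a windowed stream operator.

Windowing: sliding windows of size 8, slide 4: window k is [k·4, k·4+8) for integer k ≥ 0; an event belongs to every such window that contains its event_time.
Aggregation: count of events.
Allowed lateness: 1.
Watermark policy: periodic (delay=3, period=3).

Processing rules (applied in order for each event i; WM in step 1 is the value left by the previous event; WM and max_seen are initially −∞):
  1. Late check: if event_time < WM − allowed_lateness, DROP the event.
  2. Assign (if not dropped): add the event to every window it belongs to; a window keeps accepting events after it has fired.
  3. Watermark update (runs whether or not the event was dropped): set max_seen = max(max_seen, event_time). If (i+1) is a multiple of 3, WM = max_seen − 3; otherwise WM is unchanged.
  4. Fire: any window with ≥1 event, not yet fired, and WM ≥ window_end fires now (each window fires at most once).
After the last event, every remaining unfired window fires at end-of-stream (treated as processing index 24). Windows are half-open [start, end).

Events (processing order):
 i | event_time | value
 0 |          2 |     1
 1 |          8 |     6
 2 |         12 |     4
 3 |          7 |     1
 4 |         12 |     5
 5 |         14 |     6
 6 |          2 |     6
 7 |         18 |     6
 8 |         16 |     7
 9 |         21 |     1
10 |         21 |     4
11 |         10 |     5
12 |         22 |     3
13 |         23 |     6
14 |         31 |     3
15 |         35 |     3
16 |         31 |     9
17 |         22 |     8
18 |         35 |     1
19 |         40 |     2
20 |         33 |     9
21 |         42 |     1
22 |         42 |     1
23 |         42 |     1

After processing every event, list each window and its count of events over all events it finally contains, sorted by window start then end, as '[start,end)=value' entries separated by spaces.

i=0 t=2 v=1: → [0,8); WM=−∞
i=1 t=8 v=6: → [8,16),[4,12); WM=−∞
i=2 t=12 v=4: → [12,20),[8,16); WM=9; [0,8) fires=1
i=3 t=7 v=1: DROP (t<9-1); WM=9
i=4 t=12 v=5: → [12,20),[8,16); WM=9
i=5 t=14 v=6: → [12,20),[8,16); WM=11
i=6 t=2 v=6: DROP (t<11-1); WM=11
i=7 t=18 v=6: → [16,24),[12,20); WM=11
i=8 t=16 v=7: → [16,24),[12,20); WM=15; [4,12) fires=1
i=9 t=21 v=1: → [20,28),[16,24); WM=15
i=10 t=21 v=4: → [20,28),[16,24); WM=15
i=11 t=10 v=5: DROP (t<15-1); WM=18; [8,16) fires=4
i=12 t=22 v=3: → [20,28),[16,24); WM=18
i=13 t=23 v=6: → [20,28),[16,24); WM=18
i=14 t=31 v=3: → [28,36),[24,32); WM=28; [12,20) fires=5 [16,24) fires=6 [20,28) fires=4
i=15 t=35 v=3: → [32,40),[28,36); WM=28
i=16 t=31 v=9: → [28,36),[24,32); WM=28
i=17 t=22 v=8: DROP (t<28-1); WM=32; [24,32) fires=2
i=18 t=35 v=1: → [32,40),[28,36); WM=32
i=19 t=40 v=2: → [40,48),[36,44); WM=32
i=20 t=33 v=9: → [32,40),[28,36); WM=37; [28,36) fires=5
i=21 t=42 v=1: → [40,48),[36,44); WM=37
i=22 t=42 v=1: → [40,48),[36,44); WM=37
i=23 t=42 v=1: → [40,48),[36,44); WM=39

[0,8)=1 [4,12)=1 [8,16)=4 [12,20)=5 [16,24)=6 [20,28)=4 [24,32)=2 [28,36)=5 [32,40)=3 [36,44)=4 [40,48)=4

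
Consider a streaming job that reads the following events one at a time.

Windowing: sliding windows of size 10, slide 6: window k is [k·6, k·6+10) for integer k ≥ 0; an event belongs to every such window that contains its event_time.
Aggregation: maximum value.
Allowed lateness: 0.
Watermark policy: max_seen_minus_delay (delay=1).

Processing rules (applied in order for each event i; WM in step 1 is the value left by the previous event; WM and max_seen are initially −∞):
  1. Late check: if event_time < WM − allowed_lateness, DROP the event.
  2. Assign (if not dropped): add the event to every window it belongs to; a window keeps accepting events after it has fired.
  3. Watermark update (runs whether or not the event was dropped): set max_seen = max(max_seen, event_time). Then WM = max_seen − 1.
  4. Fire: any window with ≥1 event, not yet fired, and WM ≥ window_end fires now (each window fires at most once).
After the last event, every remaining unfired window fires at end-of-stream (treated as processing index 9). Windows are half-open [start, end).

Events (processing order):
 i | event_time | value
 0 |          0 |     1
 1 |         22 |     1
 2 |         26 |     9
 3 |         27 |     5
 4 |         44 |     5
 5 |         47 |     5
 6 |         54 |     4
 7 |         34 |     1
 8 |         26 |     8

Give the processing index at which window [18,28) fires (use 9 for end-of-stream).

4

i=0 t=0 v=1: → [0,10); WM=-1
i=1 t=22 v=1: → [18,28); WM=21; [0,10) fires=1
i=2 t=26 v=9: → [24,34),[18,28); WM=25
i=3 t=27 v=5: → [24,34),[18,28); WM=26
i=4 t=44 v=5: → [42,52),[36,46); WM=43; [18,28) fires=9 [24,34) fires=9
i=5 t=47 v=5: → [42,52); WM=46; [36,46) fires=5
i=6 t=54 v=4: → [54,64),[48,58); WM=53; [42,52) fires=5
i=7 t=34 v=1: DROP (t<53-0); WM=53
i=8 t=26 v=8: DROP (t<53-0); WM=53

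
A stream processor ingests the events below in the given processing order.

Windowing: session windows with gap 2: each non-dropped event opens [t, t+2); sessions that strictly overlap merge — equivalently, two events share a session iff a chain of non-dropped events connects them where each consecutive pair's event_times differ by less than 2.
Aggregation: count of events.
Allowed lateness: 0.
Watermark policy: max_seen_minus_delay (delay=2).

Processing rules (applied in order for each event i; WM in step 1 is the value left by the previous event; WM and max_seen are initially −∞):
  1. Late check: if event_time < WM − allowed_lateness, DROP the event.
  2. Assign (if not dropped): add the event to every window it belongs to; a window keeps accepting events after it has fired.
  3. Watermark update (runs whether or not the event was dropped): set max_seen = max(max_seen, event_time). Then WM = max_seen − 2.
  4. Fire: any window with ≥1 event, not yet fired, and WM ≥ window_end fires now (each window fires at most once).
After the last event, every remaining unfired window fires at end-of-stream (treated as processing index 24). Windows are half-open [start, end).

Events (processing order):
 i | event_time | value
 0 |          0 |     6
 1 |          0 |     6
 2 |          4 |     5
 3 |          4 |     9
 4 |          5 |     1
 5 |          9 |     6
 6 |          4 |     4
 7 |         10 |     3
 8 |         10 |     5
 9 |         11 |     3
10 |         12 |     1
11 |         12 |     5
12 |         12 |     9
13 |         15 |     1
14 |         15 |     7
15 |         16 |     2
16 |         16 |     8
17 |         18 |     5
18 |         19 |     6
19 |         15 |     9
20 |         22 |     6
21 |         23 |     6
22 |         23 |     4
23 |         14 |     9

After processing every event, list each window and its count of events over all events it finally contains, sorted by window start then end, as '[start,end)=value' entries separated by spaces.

[0,2)=2 [4,7)=3 [9,14)=7 [15,18)=4 [18,21)=2 [22,25)=3

i=0 t=0 v=6: → [0,2); WM=-2
i=1 t=0 v=6: → [0,2); WM=-2
i=2 t=4 v=5: → [4,6); WM=2
i=3 t=4 v=9: → [4,6); WM=2
i=4 t=5 v=1: → [4,7); WM=3
i=5 t=9 v=6: → [9,11); WM=7
i=6 t=4 v=4: DROP (t<7-0); WM=7
i=7 t=10 v=3: → [9,12); WM=8
i=8 t=10 v=5: → [9,12); WM=8
i=9 t=11 v=3: → [9,13); WM=9
i=10 t=12 v=1: → [9,14); WM=10
i=11 t=12 v=5: → [9,14); WM=10
i=12 t=12 v=9: → [9,14); WM=10
i=13 t=15 v=1: → [15,17); WM=13
i=14 t=15 v=7: → [15,17); WM=13
i=15 t=16 v=2: → [15,18); WM=14
i=16 t=16 v=8: → [15,18); WM=14
i=17 t=18 v=5: → [18,20); WM=16
i=18 t=19 v=6: → [18,21); WM=17
i=19 t=15 v=9: DROP (t<17-0); WM=17
i=20 t=22 v=6: → [22,24); WM=20
i=21 t=23 v=6: → [22,25); WM=21
i=22 t=23 v=4: → [22,25); WM=21
i=23 t=14 v=9: DROP (t<21-0); WM=21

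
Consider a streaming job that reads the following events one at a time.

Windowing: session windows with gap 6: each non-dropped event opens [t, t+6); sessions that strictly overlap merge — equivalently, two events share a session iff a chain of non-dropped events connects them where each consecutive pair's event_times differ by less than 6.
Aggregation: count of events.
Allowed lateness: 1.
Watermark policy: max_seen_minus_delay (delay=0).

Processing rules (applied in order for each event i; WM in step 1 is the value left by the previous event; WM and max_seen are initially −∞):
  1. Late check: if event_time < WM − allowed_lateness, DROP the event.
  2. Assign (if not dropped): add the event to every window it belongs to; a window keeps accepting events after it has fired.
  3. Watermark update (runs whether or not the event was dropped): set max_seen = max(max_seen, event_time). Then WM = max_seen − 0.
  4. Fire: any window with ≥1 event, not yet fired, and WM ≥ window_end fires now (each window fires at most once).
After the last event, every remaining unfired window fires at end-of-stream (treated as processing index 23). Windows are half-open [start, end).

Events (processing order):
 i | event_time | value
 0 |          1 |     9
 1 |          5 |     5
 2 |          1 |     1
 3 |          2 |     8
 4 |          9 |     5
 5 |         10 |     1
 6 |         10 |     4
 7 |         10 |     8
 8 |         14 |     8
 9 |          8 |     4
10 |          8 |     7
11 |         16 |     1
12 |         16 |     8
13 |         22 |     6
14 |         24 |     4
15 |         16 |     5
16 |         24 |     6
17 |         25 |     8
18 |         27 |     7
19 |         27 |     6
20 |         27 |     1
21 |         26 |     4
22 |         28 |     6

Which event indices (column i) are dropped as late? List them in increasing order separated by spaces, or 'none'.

i=0 t=1 v=9: → [1,7); WM=1
i=1 t=5 v=5: → [1,11); WM=5
i=2 t=1 v=1: DROP (t<5-1); WM=5
i=3 t=2 v=8: DROP (t<5-1); WM=5
i=4 t=9 v=5: → [1,15); WM=9
i=5 t=10 v=1: → [1,16); WM=10
i=6 t=10 v=4: → [1,16); WM=10
i=7 t=10 v=8: → [1,16); WM=10
i=8 t=14 v=8: → [1,20); WM=14
i=9 t=8 v=4: DROP (t<14-1); WM=14
i=10 t=8 v=7: DROP (t<14-1); WM=14
i=11 t=16 v=1: → [1,22); WM=16
i=12 t=16 v=8: → [1,22); WM=16
i=13 t=22 v=6: → [22,28); WM=22
i=14 t=24 v=4: → [22,30); WM=24
i=15 t=16 v=5: DROP (t<24-1); WM=24
i=16 t=24 v=6: → [22,30); WM=24
i=17 t=25 v=8: → [22,31); WM=25
i=18 t=27 v=7: → [22,33); WM=27
i=19 t=27 v=6: → [22,33); WM=27
i=20 t=27 v=1: → [22,33); WM=27
i=21 t=26 v=4: → [22,33); WM=27
i=22 t=28 v=6: → [22,34); WM=28

2 3 9 10 15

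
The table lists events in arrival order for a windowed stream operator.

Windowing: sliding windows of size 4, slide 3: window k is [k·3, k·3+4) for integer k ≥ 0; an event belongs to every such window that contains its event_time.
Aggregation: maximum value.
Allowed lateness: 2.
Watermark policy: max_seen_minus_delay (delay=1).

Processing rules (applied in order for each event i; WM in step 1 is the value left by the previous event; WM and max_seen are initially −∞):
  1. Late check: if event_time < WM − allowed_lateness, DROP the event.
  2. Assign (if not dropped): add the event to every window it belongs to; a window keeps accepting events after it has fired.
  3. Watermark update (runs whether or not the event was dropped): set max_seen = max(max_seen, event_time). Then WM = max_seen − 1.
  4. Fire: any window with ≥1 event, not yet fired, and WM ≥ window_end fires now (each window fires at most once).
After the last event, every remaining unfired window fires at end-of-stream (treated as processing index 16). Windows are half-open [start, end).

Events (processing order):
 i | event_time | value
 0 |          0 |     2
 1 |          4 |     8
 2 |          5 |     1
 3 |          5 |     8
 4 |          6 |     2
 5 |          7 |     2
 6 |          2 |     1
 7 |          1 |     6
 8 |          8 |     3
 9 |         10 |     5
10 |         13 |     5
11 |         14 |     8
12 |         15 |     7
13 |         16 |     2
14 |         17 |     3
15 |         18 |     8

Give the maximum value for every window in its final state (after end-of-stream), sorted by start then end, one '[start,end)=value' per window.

[0,4)=2 [3,7)=8 [6,10)=3 [9,13)=5 [12,16)=8 [15,19)=8 [18,22)=8

i=0 t=0 v=2: → [0,4); WM=-1
i=1 t=4 v=8: → [3,7); WM=3
i=2 t=5 v=1: → [3,7); WM=4; [0,4) fires=2
i=3 t=5 v=8: → [3,7); WM=4
i=4 t=6 v=2: → [6,10),[3,7); WM=5
i=5 t=7 v=2: → [6,10); WM=6
i=6 t=2 v=1: DROP (t<6-2); WM=6
i=7 t=1 v=6: DROP (t<6-2); WM=6
i=8 t=8 v=3: → [6,10); WM=7; [3,7) fires=8
i=9 t=10 v=5: → [9,13); WM=9
i=10 t=13 v=5: → [12,16); WM=12; [6,10) fires=3
i=11 t=14 v=8: → [12,16); WM=13; [9,13) fires=5
i=12 t=15 v=7: → [15,19),[12,16); WM=14
i=13 t=16 v=2: → [15,19); WM=15
i=14 t=17 v=3: → [15,19); WM=16; [12,16) fires=8
i=15 t=18 v=8: → [18,22),[15,19); WM=17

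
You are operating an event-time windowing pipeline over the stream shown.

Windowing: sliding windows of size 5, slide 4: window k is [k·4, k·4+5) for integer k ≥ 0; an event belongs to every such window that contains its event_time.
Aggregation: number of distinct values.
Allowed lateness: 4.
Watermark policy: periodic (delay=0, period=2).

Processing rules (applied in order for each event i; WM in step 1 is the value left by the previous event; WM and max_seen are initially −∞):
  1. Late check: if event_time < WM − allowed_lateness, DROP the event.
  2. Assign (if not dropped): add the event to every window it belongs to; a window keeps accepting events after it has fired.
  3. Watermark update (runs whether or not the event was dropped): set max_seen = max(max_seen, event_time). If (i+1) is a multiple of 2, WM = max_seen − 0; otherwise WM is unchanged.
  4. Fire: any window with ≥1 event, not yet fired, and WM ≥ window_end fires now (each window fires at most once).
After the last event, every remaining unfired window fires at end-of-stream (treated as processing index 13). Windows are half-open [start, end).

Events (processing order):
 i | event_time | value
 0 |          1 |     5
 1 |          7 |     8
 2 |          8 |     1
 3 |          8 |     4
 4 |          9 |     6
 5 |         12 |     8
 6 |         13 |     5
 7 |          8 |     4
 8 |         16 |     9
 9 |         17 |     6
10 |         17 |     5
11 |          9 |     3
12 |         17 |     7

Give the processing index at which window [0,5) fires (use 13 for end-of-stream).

i=0 t=1 v=5: → [0,5); WM=−∞
i=1 t=7 v=8: → [4,9); WM=7; [0,5) fires=1
i=2 t=8 v=1: → [8,13),[4,9); WM=7
i=3 t=8 v=4: → [8,13),[4,9); WM=8
i=4 t=9 v=6: → [8,13); WM=8
i=5 t=12 v=8: → [12,17),[8,13); WM=12; [4,9) fires=3
i=6 t=13 v=5: → [12,17); WM=12
i=7 t=8 v=4: → [8,13),[4,9); WM=13; [8,13) fires=4
i=8 t=16 v=9: → [16,21),[12,17); WM=13
i=9 t=17 v=6: → [16,21); WM=17; [12,17) fires=3
i=10 t=17 v=5: → [16,21); WM=17
i=11 t=9 v=3: DROP (t<17-4); WM=17
i=12 t=17 v=7: → [16,21); WM=17

1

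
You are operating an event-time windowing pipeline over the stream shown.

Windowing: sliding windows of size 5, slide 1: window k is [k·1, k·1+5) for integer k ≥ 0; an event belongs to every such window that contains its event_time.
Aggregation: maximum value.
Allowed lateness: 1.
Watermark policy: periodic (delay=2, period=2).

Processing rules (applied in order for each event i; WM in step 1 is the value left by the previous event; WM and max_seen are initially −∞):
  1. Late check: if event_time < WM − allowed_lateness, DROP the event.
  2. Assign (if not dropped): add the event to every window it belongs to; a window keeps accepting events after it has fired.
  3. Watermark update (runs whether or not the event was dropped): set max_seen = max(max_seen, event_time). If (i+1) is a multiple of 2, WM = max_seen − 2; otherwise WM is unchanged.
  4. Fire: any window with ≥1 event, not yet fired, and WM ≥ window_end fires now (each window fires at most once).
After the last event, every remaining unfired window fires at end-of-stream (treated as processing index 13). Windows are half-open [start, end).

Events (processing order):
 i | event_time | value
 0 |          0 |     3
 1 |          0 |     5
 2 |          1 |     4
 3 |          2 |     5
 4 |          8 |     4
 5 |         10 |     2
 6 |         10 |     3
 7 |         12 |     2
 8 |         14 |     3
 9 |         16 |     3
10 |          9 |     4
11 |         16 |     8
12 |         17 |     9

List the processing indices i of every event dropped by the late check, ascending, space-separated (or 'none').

10

i=0 t=0 v=3: → [0,5); WM=−∞
i=1 t=0 v=5: → [0,5); WM=-2
i=2 t=1 v=4: → [1,6),[0,5); WM=-2
i=3 t=2 v=5: → [2,7),[1,6),[0,5); WM=0
i=4 t=8 v=4: → [8,13),[7,12),[6,11),[5,10),[4,9); WM=0
i=5 t=10 v=2: → [10,15),[9,14),[8,13),[7,12),[6,11); WM=8; [0,5) fires=5 [1,6) fires=5 [2,7) fires=5
i=6 t=10 v=3: → [10,15),[9,14),[8,13),[7,12),[6,11); WM=8
i=7 t=12 v=2: → [12,17),[11,16),[10,15),[9,14),[8,13); WM=10; [4,9) fires=4 [5,10) fires=4
i=8 t=14 v=3: → [14,19),[13,18),[12,17),[11,16),[10,15); WM=10
i=9 t=16 v=3: → [16,21),[15,20),[14,19),[13,18),[12,17); WM=14; [6,11) fires=4 [7,12) fires=4 [8,13) fires=4 [9,14) fires=3
i=10 t=9 v=4: DROP (t<14-1); WM=14
i=11 t=16 v=8: → [16,21),[15,20),[14,19),[13,18),[12,17); WM=14
i=12 t=17 v=9: → [17,22),[16,21),[15,20),[14,19),[13,18); WM=14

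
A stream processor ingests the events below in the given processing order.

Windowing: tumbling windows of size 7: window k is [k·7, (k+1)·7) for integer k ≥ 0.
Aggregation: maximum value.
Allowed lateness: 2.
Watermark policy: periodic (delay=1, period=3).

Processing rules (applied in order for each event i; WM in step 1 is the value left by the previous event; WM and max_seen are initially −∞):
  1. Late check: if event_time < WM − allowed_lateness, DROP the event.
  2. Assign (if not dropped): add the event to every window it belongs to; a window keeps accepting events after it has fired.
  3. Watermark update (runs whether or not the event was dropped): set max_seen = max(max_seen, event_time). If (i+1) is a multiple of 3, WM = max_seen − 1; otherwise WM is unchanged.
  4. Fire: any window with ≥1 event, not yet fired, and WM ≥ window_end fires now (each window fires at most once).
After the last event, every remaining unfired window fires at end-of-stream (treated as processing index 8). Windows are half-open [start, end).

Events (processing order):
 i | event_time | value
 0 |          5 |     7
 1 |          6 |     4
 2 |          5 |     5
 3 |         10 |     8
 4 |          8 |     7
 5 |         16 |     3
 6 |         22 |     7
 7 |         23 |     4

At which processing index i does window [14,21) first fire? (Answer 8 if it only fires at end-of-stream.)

8

i=0 t=5 v=7: → [0,7); WM=−∞
i=1 t=6 v=4: → [0,7); WM=−∞
i=2 t=5 v=5: → [0,7); WM=5
i=3 t=10 v=8: → [7,14); WM=5
i=4 t=8 v=7: → [7,14); WM=5
i=5 t=16 v=3: → [14,21); WM=15; [0,7) fires=7 [7,14) fires=8
i=6 t=22 v=7: → [21,28); WM=15
i=7 t=23 v=4: → [21,28); WM=15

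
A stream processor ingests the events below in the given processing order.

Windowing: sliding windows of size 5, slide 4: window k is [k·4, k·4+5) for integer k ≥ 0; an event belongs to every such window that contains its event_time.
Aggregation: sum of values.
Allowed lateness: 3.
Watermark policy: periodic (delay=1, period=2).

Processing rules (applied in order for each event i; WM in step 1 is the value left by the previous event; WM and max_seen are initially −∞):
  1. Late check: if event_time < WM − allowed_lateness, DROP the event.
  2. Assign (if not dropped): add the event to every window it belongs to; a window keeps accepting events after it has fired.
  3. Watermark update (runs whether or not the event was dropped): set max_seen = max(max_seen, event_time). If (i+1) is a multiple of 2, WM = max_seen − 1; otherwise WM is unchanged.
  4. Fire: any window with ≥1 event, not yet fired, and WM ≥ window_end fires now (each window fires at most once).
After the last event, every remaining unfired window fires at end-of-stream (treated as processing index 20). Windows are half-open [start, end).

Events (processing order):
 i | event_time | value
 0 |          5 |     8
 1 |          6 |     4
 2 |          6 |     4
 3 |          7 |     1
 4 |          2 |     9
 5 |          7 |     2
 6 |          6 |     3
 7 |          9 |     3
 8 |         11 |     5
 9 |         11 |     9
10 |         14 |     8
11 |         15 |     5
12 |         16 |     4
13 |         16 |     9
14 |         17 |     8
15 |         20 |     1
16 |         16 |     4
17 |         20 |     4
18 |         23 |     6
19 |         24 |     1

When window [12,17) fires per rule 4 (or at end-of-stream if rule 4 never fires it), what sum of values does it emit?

26

i=0 t=5 v=8: → [4,9); WM=−∞
i=1 t=6 v=4: → [4,9); WM=5
i=2 t=6 v=4: → [4,9); WM=5
i=3 t=7 v=1: → [4,9); WM=6
i=4 t=2 v=9: DROP (t<6-3); WM=6
i=5 t=7 v=2: → [4,9); WM=6
i=6 t=6 v=3: → [4,9); WM=6
i=7 t=9 v=3: → [8,13); WM=8
i=8 t=11 v=5: → [8,13); WM=8
i=9 t=11 v=9: → [8,13); WM=10; [4,9) fires=22
i=10 t=14 v=8: → [12,17); WM=10
i=11 t=15 v=5: → [12,17); WM=14; [8,13) fires=17
i=12 t=16 v=4: → [16,21),[12,17); WM=14
i=13 t=16 v=9: → [16,21),[12,17); WM=15
i=14 t=17 v=8: → [16,21); WM=15
i=15 t=20 v=1: → [20,25),[16,21); WM=19; [12,17) fires=26
i=16 t=16 v=4: → [16,21),[12,17); WM=19
i=17 t=20 v=4: → [20,25),[16,21); WM=19
i=18 t=23 v=6: → [20,25); WM=19
i=19 t=24 v=1: → [24,29),[20,25); WM=23; [16,21) fires=30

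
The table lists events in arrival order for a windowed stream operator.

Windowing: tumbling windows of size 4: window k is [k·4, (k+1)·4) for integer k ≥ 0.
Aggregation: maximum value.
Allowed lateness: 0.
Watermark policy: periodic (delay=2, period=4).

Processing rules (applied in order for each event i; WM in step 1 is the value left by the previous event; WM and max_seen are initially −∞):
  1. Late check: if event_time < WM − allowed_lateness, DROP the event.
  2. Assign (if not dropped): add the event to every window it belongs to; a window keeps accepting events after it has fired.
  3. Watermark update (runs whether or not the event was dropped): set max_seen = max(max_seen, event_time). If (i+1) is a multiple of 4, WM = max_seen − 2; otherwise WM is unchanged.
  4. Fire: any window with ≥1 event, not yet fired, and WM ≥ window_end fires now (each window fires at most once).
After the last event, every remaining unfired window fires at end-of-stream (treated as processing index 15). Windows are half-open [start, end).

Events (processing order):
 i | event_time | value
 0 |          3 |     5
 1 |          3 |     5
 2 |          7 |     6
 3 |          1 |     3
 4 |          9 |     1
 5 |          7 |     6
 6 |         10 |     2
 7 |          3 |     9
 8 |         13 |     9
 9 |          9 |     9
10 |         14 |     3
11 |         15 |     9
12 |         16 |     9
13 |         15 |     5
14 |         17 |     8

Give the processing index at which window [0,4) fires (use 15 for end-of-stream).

3

i=0 t=3 v=5: → [0,4); WM=−∞
i=1 t=3 v=5: → [0,4); WM=−∞
i=2 t=7 v=6: → [4,8); WM=−∞
i=3 t=1 v=3: → [0,4); WM=5; [0,4) fires=5
i=4 t=9 v=1: → [8,12); WM=5
i=5 t=7 v=6: → [4,8); WM=5
i=6 t=10 v=2: → [8,12); WM=5
i=7 t=3 v=9: DROP (t<5-0); WM=8; [4,8) fires=6
i=8 t=13 v=9: → [12,16); WM=8
i=9 t=9 v=9: → [8,12); WM=8
i=10 t=14 v=3: → [12,16); WM=8
i=11 t=15 v=9: → [12,16); WM=13; [8,12) fires=9
i=12 t=16 v=9: → [16,20); WM=13
i=13 t=15 v=5: → [12,16); WM=13
i=14 t=17 v=8: → [16,20); WM=13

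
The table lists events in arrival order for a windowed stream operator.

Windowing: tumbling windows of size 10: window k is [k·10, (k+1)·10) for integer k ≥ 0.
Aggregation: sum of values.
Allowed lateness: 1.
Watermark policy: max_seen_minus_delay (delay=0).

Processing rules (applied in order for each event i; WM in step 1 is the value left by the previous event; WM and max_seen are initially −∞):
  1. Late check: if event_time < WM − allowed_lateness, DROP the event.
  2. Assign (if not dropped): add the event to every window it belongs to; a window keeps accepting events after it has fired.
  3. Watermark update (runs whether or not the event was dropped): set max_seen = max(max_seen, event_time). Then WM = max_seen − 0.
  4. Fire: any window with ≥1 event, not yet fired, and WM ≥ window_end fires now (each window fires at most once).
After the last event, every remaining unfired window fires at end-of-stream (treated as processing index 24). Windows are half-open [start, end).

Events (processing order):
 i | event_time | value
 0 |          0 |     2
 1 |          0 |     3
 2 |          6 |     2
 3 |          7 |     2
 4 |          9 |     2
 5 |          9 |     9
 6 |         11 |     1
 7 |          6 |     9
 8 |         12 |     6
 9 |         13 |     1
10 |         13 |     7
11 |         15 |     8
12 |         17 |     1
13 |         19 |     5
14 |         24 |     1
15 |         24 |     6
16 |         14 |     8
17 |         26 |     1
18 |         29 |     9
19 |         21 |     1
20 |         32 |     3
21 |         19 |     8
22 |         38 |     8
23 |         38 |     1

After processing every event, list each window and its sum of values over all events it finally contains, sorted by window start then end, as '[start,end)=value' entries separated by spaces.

i=0 t=0 v=2: → [0,10); WM=0
i=1 t=0 v=3: → [0,10); WM=0
i=2 t=6 v=2: → [0,10); WM=6
i=3 t=7 v=2: → [0,10); WM=7
i=4 t=9 v=2: → [0,10); WM=9
i=5 t=9 v=9: → [0,10); WM=9
i=6 t=11 v=1: → [10,20); WM=11; [0,10) fires=20
i=7 t=6 v=9: DROP (t<11-1); WM=11
i=8 t=12 v=6: → [10,20); WM=12
i=9 t=13 v=1: → [10,20); WM=13
i=10 t=13 v=7: → [10,20); WM=13
i=11 t=15 v=8: → [10,20); WM=15
i=12 t=17 v=1: → [10,20); WM=17
i=13 t=19 v=5: → [10,20); WM=19
i=14 t=24 v=1: → [20,30); WM=24; [10,20) fires=29
i=15 t=24 v=6: → [20,30); WM=24
i=16 t=14 v=8: DROP (t<24-1); WM=24
i=17 t=26 v=1: → [20,30); WM=26
i=18 t=29 v=9: → [20,30); WM=29
i=19 t=21 v=1: DROP (t<29-1); WM=29
i=20 t=32 v=3: → [30,40); WM=32; [20,30) fires=17
i=21 t=19 v=8: DROP (t<32-1); WM=32
i=22 t=38 v=8: → [30,40); WM=38
i=23 t=38 v=1: → [30,40); WM=38

[0,10)=20 [10,20)=29 [20,30)=17 [30,40)=12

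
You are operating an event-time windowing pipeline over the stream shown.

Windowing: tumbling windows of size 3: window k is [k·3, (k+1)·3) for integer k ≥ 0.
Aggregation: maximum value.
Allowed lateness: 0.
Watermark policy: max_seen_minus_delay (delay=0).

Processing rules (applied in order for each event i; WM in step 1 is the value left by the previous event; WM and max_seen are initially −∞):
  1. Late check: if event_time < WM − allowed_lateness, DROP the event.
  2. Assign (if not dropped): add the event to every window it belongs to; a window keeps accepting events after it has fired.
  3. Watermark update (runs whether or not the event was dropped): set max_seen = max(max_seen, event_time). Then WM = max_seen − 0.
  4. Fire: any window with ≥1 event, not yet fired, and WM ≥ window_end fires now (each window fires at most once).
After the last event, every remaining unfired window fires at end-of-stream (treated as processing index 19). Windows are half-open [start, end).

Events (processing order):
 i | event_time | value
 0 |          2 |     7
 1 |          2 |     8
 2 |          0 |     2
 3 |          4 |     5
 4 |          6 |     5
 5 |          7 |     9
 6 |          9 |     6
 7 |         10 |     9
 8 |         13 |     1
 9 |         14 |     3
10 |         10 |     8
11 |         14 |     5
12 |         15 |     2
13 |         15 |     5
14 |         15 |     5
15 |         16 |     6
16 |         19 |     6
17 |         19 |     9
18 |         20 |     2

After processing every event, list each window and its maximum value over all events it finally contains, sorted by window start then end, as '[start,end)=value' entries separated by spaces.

i=0 t=2 v=7: → [0,3); WM=2
i=1 t=2 v=8: → [0,3); WM=2
i=2 t=0 v=2: DROP (t<2-0); WM=2
i=3 t=4 v=5: → [3,6); WM=4; [0,3) fires=8
i=4 t=6 v=5: → [6,9); WM=6; [3,6) fires=5
i=5 t=7 v=9: → [6,9); WM=7
i=6 t=9 v=6: → [9,12); WM=9; [6,9) fires=9
i=7 t=10 v=9: → [9,12); WM=10
i=8 t=13 v=1: → [12,15); WM=13; [9,12) fires=9
i=9 t=14 v=3: → [12,15); WM=14
i=10 t=10 v=8: DROP (t<14-0); WM=14
i=11 t=14 v=5: → [12,15); WM=14
i=12 t=15 v=2: → [15,18); WM=15; [12,15) fires=5
i=13 t=15 v=5: → [15,18); WM=15
i=14 t=15 v=5: → [15,18); WM=15
i=15 t=16 v=6: → [15,18); WM=16
i=16 t=19 v=6: → [18,21); WM=19; [15,18) fires=6
i=17 t=19 v=9: → [18,21); WM=19
i=18 t=20 v=2: → [18,21); WM=20

[0,3)=8 [3,6)=5 [6,9)=9 [9,12)=9 [12,15)=5 [15,18)=6 [18,21)=9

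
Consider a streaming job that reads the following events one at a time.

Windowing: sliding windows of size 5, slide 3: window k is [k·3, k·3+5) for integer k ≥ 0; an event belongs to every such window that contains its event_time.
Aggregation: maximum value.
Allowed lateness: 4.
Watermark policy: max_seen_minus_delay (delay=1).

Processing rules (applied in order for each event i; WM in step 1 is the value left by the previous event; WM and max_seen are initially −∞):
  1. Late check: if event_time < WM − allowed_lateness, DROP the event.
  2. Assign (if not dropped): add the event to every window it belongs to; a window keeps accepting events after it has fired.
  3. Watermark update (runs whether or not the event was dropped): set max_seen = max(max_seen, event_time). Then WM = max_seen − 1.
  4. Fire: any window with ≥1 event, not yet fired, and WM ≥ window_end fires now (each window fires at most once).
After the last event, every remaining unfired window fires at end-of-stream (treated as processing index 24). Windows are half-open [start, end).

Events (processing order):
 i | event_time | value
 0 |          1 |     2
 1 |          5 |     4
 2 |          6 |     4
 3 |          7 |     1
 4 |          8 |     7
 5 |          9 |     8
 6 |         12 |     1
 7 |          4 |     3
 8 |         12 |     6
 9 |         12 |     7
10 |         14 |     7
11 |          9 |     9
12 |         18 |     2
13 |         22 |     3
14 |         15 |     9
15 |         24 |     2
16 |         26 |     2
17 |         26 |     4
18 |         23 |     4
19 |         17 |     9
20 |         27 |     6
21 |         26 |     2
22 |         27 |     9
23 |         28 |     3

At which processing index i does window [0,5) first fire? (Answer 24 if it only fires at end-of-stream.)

i=0 t=1 v=2: → [0,5); WM=0
i=1 t=5 v=4: → [3,8); WM=4
i=2 t=6 v=4: → [6,11),[3,8); WM=5; [0,5) fires=2
i=3 t=7 v=1: → [6,11),[3,8); WM=6
i=4 t=8 v=7: → [6,11); WM=7
i=5 t=9 v=8: → [9,14),[6,11); WM=8; [3,8) fires=4
i=6 t=12 v=1: → [12,17),[9,14); WM=11; [6,11) fires=8
i=7 t=4 v=3: DROP (t<11-4); WM=11
i=8 t=12 v=6: → [12,17),[9,14); WM=11
i=9 t=12 v=7: → [12,17),[9,14); WM=11
i=10 t=14 v=7: → [12,17); WM=13
i=11 t=9 v=9: → [9,14),[6,11); WM=13
i=12 t=18 v=2: → [18,23),[15,20); WM=17; [9,14) fires=9 [12,17) fires=7
i=13 t=22 v=3: → [21,26),[18,23); WM=21; [15,20) fires=2
i=14 t=15 v=9: DROP (t<21-4); WM=21
i=15 t=24 v=2: → [24,29),[21,26); WM=23; [18,23) fires=3
i=16 t=26 v=2: → [24,29); WM=25
i=17 t=26 v=4: → [24,29); WM=25
i=18 t=23 v=4: → [21,26); WM=25
i=19 t=17 v=9: DROP (t<25-4); WM=25
i=20 t=27 v=6: → [27,32),[24,29); WM=26; [21,26) fires=4
i=21 t=26 v=2: → [24,29); WM=26
i=22 t=27 v=9: → [27,32),[24,29); WM=26
i=23 t=28 v=3: → [27,32),[24,29); WM=27

2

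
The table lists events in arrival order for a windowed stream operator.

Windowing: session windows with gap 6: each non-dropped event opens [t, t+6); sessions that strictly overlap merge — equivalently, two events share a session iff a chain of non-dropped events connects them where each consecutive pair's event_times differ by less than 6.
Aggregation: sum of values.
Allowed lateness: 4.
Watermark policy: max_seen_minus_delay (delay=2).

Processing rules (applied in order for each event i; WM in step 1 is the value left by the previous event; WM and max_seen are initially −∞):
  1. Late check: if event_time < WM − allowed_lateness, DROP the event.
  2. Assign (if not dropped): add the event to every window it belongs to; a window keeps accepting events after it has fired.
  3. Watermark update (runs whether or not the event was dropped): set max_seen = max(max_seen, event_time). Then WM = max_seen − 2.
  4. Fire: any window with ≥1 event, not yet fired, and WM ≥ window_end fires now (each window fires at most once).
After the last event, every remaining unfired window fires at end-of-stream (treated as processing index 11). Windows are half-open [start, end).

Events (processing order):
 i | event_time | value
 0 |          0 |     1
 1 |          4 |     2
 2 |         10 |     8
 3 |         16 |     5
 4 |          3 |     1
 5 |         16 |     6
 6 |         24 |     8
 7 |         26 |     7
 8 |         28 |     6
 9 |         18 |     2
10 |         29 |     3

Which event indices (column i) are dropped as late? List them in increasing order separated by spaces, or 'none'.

4 9

i=0 t=0 v=1: → [0,6); WM=-2
i=1 t=4 v=2: → [0,10); WM=2
i=2 t=10 v=8: → [10,16); WM=8
i=3 t=16 v=5: → [16,22); WM=14
i=4 t=3 v=1: DROP (t<14-4); WM=14
i=5 t=16 v=6: → [16,22); WM=14
i=6 t=24 v=8: → [24,30); WM=22
i=7 t=26 v=7: → [24,32); WM=24
i=8 t=28 v=6: → [24,34); WM=26
i=9 t=18 v=2: DROP (t<26-4); WM=26
i=10 t=29 v=3: → [24,35); WM=27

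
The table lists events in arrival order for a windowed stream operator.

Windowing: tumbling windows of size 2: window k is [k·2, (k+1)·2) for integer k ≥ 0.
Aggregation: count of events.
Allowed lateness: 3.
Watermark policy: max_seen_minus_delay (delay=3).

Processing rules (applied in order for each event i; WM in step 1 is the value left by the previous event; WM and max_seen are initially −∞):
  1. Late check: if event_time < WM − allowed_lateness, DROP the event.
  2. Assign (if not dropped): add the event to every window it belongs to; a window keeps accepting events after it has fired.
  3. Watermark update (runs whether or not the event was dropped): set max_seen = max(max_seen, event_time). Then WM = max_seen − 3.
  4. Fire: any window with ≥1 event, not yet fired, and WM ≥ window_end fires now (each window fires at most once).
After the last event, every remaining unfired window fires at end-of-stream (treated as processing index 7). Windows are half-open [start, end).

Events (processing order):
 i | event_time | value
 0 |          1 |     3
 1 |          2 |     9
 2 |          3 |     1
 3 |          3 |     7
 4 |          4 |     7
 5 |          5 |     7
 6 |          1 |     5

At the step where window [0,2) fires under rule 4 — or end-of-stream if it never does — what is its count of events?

i=0 t=1 v=3: → [0,2); WM=-2
i=1 t=2 v=9: → [2,4); WM=-1
i=2 t=3 v=1: → [2,4); WM=0
i=3 t=3 v=7: → [2,4); WM=0
i=4 t=4 v=7: → [4,6); WM=1
i=5 t=5 v=7: → [4,6); WM=2; [0,2) fires=1
i=6 t=1 v=5: → [0,2); WM=2

1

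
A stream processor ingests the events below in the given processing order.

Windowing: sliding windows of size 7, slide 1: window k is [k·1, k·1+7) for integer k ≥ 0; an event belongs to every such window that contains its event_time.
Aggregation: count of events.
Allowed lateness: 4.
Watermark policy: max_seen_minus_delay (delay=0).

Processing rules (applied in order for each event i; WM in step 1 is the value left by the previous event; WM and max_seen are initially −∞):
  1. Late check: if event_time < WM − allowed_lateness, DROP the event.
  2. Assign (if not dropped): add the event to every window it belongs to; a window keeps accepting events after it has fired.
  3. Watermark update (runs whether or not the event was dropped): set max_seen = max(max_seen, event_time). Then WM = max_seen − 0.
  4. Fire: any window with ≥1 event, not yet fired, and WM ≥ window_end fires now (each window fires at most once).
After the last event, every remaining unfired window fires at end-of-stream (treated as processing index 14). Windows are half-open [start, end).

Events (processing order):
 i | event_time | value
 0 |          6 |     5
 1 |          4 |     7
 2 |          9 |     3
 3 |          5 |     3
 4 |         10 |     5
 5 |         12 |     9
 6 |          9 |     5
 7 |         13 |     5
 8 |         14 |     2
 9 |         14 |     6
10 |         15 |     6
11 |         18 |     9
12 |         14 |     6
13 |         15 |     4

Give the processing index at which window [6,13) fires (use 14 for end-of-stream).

7

i=0 t=6 v=5: → [6,13),[5,12),[4,11),[3,10),[2,9),[1,8),[0,7); WM=6
i=1 t=4 v=7: → [4,11),[3,10),[2,9),[1,8),[0,7); WM=6
i=2 t=9 v=3: → [9,16),[8,15),[7,14),[6,13),[5,12),[4,11),[3,10); WM=9; [0,7) fires=2 [1,8) fires=2 [2,9) fires=2
i=3 t=5 v=3: → [5,12),[4,11),[3,10),[2,9),[1,8),[0,7); WM=9
i=4 t=10 v=5: → [10,17),[9,16),[8,15),[7,14),[6,13),[5,12),[4,11); WM=10; [3,10) fires=4
i=5 t=12 v=9: → [12,19),[11,18),[10,17),[9,16),[8,15),[7,14),[6,13); WM=12; [4,11) fires=5 [5,12) fires=4
i=6 t=9 v=5: → [9,16),[8,15),[7,14),[6,13),[5,12),[4,11),[3,10); WM=12
i=7 t=13 v=5: → [13,20),[12,19),[11,18),[10,17),[9,16),[8,15),[7,14); WM=13; [6,13) fires=5
i=8 t=14 v=2: → [14,21),[13,20),[12,19),[11,18),[10,17),[9,16),[8,15); WM=14; [7,14) fires=5
i=9 t=14 v=6: → [14,21),[13,20),[12,19),[11,18),[10,17),[9,16),[8,15); WM=14
i=10 t=15 v=6: → [15,22),[14,21),[13,20),[12,19),[11,18),[10,17),[9,16); WM=15; [8,15) fires=7
i=11 t=18 v=9: → [18,25),[17,24),[16,23),[15,22),[14,21),[13,20),[12,19); WM=18; [9,16) fires=8 [10,17) fires=6 [11,18) fires=5
i=12 t=14 v=6: → [14,21),[13,20),[12,19),[11,18),[10,17),[9,16),[8,15); WM=18
i=13 t=15 v=4: → [15,22),[14,21),[13,20),[12,19),[11,18),[10,17),[9,16); WM=18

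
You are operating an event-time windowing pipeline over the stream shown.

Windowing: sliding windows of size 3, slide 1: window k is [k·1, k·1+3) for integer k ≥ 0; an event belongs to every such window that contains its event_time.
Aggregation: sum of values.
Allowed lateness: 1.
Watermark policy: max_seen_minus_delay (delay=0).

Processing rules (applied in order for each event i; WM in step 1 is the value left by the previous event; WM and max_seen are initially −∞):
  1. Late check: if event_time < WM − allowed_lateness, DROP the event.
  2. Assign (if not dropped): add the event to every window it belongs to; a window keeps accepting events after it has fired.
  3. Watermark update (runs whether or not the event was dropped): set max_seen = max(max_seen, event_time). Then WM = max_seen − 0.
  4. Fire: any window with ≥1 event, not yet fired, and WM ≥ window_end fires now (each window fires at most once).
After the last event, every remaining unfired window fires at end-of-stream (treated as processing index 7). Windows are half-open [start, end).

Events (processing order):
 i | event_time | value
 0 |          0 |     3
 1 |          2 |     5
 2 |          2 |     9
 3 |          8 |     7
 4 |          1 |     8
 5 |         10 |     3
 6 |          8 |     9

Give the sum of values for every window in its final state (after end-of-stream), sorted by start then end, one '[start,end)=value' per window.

[0,3)=17 [1,4)=14 [2,5)=14 [6,9)=7 [7,10)=7 [8,11)=10 [9,12)=3 [10,13)=3

i=0 t=0 v=3: → [0,3); WM=0
i=1 t=2 v=5: → [2,5),[1,4),[0,3); WM=2
i=2 t=2 v=9: → [2,5),[1,4),[0,3); WM=2
i=3 t=8 v=7: → [8,11),[7,10),[6,9); WM=8; [0,3) fires=17 [1,4) fires=14 [2,5) fires=14
i=4 t=1 v=8: DROP (t<8-1); WM=8
i=5 t=10 v=3: → [10,13),[9,12),[8,11); WM=10; [6,9) fires=7 [7,10) fires=7
i=6 t=8 v=9: DROP (t<10-1); WM=10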